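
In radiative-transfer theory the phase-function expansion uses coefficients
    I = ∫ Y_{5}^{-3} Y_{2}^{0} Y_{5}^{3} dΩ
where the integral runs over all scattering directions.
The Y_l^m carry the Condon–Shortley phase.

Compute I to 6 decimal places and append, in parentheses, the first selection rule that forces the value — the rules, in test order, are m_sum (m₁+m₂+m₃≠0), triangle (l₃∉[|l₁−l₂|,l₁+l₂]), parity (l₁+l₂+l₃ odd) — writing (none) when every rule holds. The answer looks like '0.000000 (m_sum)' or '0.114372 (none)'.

Rules hold: Σm=0, L=12 even, 3≤5≤7.
N = 11·5·11 = 605
Δ = 2!·8!·2!/13! = 1/38610
Racah Σ t=0..2: t=0:+1/2880 t=1:−1/576 t=2:+1/2880 = -1/960
⇒ 3j(5 2 5; 0 0 0)² = 10/429, sgn +1
Racah Σ t=0..2: t=0:+1/161280 t=1:−1/5040 t=2:+1/5760 = -1/53760
⇒ 3j(5 2 5; -3 0 3)² = 1/4290, sgn -1
4πI² = N·(3j₀)²·(3jₘ)² = 5/1521
I = -1·√(0.00328731/4π) = -0.01617393
No selection rule forces the value: the integral is nonzero (none).

-0.016174 (none)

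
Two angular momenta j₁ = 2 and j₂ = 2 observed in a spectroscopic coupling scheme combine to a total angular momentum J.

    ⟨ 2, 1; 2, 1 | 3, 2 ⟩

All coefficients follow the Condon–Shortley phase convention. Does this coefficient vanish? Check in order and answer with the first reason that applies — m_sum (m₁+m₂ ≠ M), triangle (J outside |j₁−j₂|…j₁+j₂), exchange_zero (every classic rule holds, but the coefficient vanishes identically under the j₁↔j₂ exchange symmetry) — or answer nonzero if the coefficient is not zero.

m-sum: m₁+m₂ = 1+1 = 2, M = 2  ✓
triangle: |j₁−j₂| = 0 ≤ J = 3 ≤ j₁+j₂ = 4  ✓
exchange: j₁=j₂ and m₁=m₂, and (−1)^(j₁+j₂−J) = (−1)^1 = −1 forces ⟨j₁m₁;j₂m₂|JM⟩ = −⟨j₂m₂;j₁m₁|JM⟩ = −⟨j₁m₁;j₂m₂|JM⟩ ⇒ the coefficient vanishes identically
Racah sum check: Σ_k collapses to 0 ⇒ CG = 0

exchange_zero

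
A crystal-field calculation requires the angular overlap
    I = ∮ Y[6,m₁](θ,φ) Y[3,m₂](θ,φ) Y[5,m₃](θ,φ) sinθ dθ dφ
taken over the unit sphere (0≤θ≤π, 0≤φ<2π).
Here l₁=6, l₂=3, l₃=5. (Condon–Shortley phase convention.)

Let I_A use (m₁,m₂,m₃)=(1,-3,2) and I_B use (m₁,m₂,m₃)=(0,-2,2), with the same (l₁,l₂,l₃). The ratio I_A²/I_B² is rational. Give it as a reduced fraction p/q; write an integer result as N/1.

Same 6,3,5: normalisation and zero-m 3j drop out of the ratio.
A: Δ: 4! 8! 2! / 15! → 1/675675; sum: t=0:+1/34560 = 1/34560; 3j²(6 3 5; 1 -3 2) = Δ·Π!·Σ² = 7/429  (sign -1)
B: Δ: 4! 8! 2! / 15! → 1/675675; sum: t=0:+1/34560 t=1:−1/8640 = -1/11520; 3j²(6 3 5; 0 -2 2) = Δ·Π!·Σ² = 3/143  (sign +1)
I_A²/I_B² = (7/429)/(3/143) = 7/9

7/9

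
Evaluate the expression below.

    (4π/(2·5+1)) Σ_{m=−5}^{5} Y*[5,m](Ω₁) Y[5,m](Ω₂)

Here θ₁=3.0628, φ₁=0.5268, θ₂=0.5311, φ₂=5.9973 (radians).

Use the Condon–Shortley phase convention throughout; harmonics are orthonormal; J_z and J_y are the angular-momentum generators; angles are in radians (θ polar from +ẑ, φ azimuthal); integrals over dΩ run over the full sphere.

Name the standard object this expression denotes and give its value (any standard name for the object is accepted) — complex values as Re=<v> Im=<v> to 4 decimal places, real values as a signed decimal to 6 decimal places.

This sum is the spherical-harmonic addition theorem: it equals the Legendre polynomial P_l(cos γ) of the angle γ between the two directions.
Term-by-term m-sum for l=5 (normalisation 4π/11 = 1.142397):
  m=-5: (-0.000001, 0.000001) × (0.002180, 0.015315) = (-0.000000, -0.000000)  (running Σ = (-0.000000, -0.000000))
  m=-4: (0.000029, -0.000048) × (0.034508, 0.075792) = (0.000005, 0.000001)  (running Σ = (0.000005, 0.000000))
  m=-3: (-0.000013, 0.001340) × (0.167350, 0.193468) = (-0.000261, 0.000222)  (running Σ = (-0.000257, 0.000222))
  m=-2: (-0.010255, -0.018027) × (0.387879, 0.249588) = (0.000522, -0.009552)  (running Σ = (0.000265, -0.009330))
  m=-1: (0.170572, 0.099209) × (0.342271, 0.100606) = (0.048401, 0.051117)  (running Σ = (0.048666, 0.041787))
  m=0: (-0.892532, -0.000000) × (-0.223832, 0.000000) = (0.199777, 0.000000)  (running Σ = (0.248443, 0.041787))
  m=1: (-0.170572, 0.099209) × (-0.342271, 0.100606) = (0.048401, -0.051117)  (running Σ = (0.296843, -0.009330))
  m=2: (-0.010255, 0.018027) × (0.387879, -0.249588) = (0.000522, 0.009552)  (running Σ = (0.297365, 0.000222))
  m=3: (0.000013, 0.001340) × (-0.167350, 0.193468) = (-0.000261, -0.000222)  (running Σ = (0.297104, 0.000000))
  m=4: (0.000029, 0.000048) × (0.034508, -0.075792) = (0.000005, -0.000001)  (running Σ = (0.297108, -0.000000))
  m=5: (0.000001, 0.000001) × (-0.002180, 0.015315) = (-0.000000, 0.000000)  (running Σ = (0.297108, -0.000000))
Accumulated sum (0.297108, -0.000000); after 4π/(2l+1) scaling, (0.339416, -0.000000) ⇒ P_5 = 0.339416

Legendre polynomial (addition theorem), +0.339416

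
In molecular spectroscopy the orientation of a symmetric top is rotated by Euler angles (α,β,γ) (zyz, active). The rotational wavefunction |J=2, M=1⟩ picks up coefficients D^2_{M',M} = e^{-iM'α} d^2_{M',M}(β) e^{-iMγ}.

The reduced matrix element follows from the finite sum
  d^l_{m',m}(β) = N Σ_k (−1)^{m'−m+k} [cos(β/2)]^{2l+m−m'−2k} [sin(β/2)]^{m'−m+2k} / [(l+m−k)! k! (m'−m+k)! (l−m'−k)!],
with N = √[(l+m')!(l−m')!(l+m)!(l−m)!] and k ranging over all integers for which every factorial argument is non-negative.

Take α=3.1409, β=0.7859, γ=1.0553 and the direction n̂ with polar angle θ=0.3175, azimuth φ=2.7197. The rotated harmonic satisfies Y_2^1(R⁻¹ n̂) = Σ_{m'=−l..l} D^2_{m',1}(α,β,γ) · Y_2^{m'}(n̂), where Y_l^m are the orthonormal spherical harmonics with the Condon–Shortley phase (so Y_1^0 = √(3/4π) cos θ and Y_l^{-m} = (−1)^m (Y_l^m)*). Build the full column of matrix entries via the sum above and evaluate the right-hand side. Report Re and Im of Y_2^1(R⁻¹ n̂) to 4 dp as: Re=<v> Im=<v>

Re=0.2314 Im=-0.2338

Need the full column D^2_{m',1} for m'=−2..2 at α=3.1409, β=0.7859, γ=1.0553.
cos(β/2)=0.923783, sin(β/2)=0.382915
d^2_{-2,1}: single k=3 term ⇒ +0.103731;  D = +0.051011-0.090322i
d^2_{-1,1}: k∈[2..3] ⇒ +0.375376 -0.021499 = +0.353878;  D = -0.174237+0.308011i
d^2_{0,1}: k∈[1..2] ⇒ +0.739416 -0.127044 = +0.612372;  D = +0.301879-0.532793i
d^2_{1,1}: k∈[0..1] ⇒ +0.728250 -0.375376 = +0.352874;  D = -0.174168+0.306897i
d^2_{2,1}: single k=0 term ⇒ -0.603731;  D = -0.298347+0.524862i
Y_2^{m'}(θ=0.3175,φ=2.7197) and Σ D·Y over m':
  (+0.0510-0.0903i)·(+0.0250+0.0281i)  (-0.1742+0.3080i)·(-0.2090-0.0938i)  (+0.3019-0.5328i)·(+0.5386+0.0000i)  (-0.1742+0.3069i)·(+0.2090-0.0938i)  (-0.2983+0.5249i)·(+0.0250-0.0281i)
Y_2^1(R⁻¹ n̂) = +0.231406-0.233787i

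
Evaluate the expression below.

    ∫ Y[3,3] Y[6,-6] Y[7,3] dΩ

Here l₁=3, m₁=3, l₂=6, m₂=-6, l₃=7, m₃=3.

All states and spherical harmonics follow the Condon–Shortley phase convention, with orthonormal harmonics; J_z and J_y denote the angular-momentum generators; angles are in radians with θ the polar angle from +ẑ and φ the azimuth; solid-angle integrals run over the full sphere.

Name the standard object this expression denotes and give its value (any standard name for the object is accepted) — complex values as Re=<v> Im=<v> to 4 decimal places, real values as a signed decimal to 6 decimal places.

Gaunt coefficient, +0.026979

This is a Gaunt coefficient — the integral of a triple product of spherical harmonics over the sphere.
Checks pass: Σm=0; 16 even; l₃=7∈[3,9].
(2·3+1)(2·6+1)(2·7+1) = 1365
Δ: 2! 4! 10! / 17! → 1/2042040
sum: t=0:+1/207360 t=1:−1/57600 t=2:+1/207360 = -1/129600
3j²(3 6 7; 0 0 0) = Δ·Π!·Σ² = 168/12155  (sign +1)
sum: t=0:+1/174182400 = 1/174182400
3j²(3 6 7; 3 -6 3) = Δ·Π!·Σ² = 3/6188  (sign +1)
combine: 4πI² = 1365·168/12155·3/6188 = 378/41327
take √, sign +1: I = 0.02697889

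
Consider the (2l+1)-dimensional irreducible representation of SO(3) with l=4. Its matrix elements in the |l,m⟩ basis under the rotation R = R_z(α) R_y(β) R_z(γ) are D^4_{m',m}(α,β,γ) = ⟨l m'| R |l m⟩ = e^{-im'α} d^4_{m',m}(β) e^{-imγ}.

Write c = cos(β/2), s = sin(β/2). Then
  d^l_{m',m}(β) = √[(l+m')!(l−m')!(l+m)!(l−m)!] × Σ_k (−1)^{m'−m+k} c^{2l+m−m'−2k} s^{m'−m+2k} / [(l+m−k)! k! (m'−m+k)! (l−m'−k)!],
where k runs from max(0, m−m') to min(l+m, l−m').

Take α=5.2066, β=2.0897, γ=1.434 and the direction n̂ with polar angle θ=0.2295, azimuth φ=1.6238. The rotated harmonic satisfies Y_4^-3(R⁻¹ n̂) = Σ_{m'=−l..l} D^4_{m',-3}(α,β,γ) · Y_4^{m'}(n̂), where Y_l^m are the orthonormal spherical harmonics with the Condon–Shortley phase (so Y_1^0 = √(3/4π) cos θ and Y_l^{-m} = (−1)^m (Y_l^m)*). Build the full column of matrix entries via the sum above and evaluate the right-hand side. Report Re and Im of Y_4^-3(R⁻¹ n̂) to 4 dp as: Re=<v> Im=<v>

Need the full column D^4_{m',-3} for m'=−4..4 at α=5.2066, β=2.0897, γ=1.4340.
cos(β/2)=0.502032, sin(β/2)=0.864849
d^4_{-4,-3}: single k=1 term ⇒ +0.019661;  D = +0.019661-0.000085i
d^4_{-3,-3}: k∈[0..1] ⇒ +0.004035 -0.083823 = -0.079788;  D = -0.038151-0.070076i
d^4_{-2,-3}: k∈[0..1] ⇒ -0.026009 +0.231559 = +0.205550;  D = -0.112308+0.172156i
d^4_{-1,-3}: k∈[0..1] ⇒ +0.095047 -0.470116 = -0.375069;  D = +0.373752+0.031402i
d^4_{0,-3}: k∈[0..1] ⇒ -0.244085 +0.724368 = +0.480283;  D = -0.191617-0.440403i
d^4_{1,-3}: k∈[0..1] ⇒ +0.470116 -0.837095 = -0.366979;  D = -0.226793+0.288511i
d^4_{2,-3}: k∈[0..1] ⇒ -0.687196 +0.679795 = -0.007401;  D = -0.007292-0.001267i
d^4_{3,-3}: k∈[0..1] ⇒ +0.738249 -0.312985 = +0.425264;  D = +0.134672+0.403377i
d^4_{4,-3}: single k=0 term ⇒ -0.513877;  D = +0.351914-0.374467i
Y_4^{m'}(θ=0.2295,φ=1.6238) and Σ D·Y over m':
  (+0.0197-0.0001i)·(+0.0012-0.0002i)  (-0.0382-0.0701i)·(+0.0023+0.0142i)  (-0.1123+0.1722i)·(-0.0971+0.0103i)  (+0.3738+0.0314i)·(-0.0202-0.3807i)  (-0.1916-0.4404i)·(+0.6372+0.0000i)  (-0.2268+0.2885i)·(+0.0202-0.3807i)  (-0.0073-0.0013i)·(-0.0971-0.0103i)  (+0.1347+0.4034i)·(-0.0023+0.0142i)  (+0.3519-0.3745i)·(+0.0012+0.0002i)
Y_4^-3(R⁻¹ n̂) = -0.007213-0.349116i

Re=-0.0072 Im=-0.3491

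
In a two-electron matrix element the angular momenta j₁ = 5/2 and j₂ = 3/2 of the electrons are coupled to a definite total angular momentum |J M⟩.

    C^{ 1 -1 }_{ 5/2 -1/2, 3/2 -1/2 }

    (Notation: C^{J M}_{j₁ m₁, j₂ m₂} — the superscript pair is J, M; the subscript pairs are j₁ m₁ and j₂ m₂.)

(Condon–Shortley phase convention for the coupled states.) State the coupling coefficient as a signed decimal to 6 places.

-0.387298

triangle: 3!×2!×0!/6! = 12/720
(j±m)!: 2!×3!×1!×2!×0!×2! = 48
prefactor² = (2J+1)×Δ×N² = 12/5
  k=1: −1/(1!×2!×2!×0!×0!×0!) = -1/4
Σ = -1/4  ⇒  CG² = 12/5×(-1/4)² = 3/20
CG = −√(3/20) = -0.387298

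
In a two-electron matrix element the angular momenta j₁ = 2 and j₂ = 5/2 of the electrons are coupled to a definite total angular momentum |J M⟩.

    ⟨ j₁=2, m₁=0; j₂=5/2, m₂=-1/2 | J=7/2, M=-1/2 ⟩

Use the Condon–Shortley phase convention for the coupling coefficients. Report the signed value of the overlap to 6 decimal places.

j₁+j₂−J=1  J+j₁−j₂=3  J−j₁+j₂=4  j₁+j₂+J+1=9
(j₁±m₁, j₂±m₂, J±M) = (2,2,2,3,3,4)
P² = 768/35
sum k=0..1:
  [0] +1/8 = 1/8
  [1] −1/12 = -1/12
S = 1/24
C² = P²·S² = 4/105 ; C = +0.195180

+√(4/105) ≈ +0.195180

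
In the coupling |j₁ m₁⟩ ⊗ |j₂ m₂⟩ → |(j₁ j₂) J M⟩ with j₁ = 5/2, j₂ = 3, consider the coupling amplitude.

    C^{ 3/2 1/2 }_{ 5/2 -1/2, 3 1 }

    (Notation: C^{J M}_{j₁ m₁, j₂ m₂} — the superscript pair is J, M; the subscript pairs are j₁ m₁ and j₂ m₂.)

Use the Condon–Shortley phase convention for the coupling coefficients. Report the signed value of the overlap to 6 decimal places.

−√(1/105) = -0.097590

√[4·4!1!2!/8! · 2!3!4!2!2!1!] = √(192/35)
  +(−1)^2/∏(2,2,1,2,0,0)! = 1/8  (running 1/8)
  +(−1)^3/∏(3,1,0,1,1,1)! = -1/6  (running -1/24)
⟨..|..⟩ = √(192/35)·(-1/24) = -0.097590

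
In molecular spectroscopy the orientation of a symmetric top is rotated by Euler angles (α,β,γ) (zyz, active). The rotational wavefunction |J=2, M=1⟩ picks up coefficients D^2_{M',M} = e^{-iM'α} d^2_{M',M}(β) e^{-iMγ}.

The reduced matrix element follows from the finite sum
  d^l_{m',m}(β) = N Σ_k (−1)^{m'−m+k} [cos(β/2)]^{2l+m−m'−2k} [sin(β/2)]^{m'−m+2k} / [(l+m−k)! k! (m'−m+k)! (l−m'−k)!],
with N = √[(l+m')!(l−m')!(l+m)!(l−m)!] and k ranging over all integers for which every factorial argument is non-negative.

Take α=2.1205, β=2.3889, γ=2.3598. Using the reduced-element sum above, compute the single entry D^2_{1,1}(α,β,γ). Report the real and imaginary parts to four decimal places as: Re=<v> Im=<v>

Re=0.0764 Im=-0.3233

First d^2_{1,1}(β=2.3889), then the phase factors e^{-i(1)α} and e^{-i(1)γ}:
Half-angle: c=0.367525, s=0.930014. N=√(6·1·6·1)=6.000000
Admissible k: 0..1 (factorial args all ≥0)
  k=0: (−1)^0·6.0000/(6)·0.3675^4·0.9300^0 = +0.018245
  k=1: (−1)^1·6.0000/(2)·0.3675^2·0.9300^2 = -0.350488
d^2_{1,1}(2.3889) = +0.018245 -0.350488 = -0.332243
D = (-0.522435-0.852679i)·(-0.332243)·(-0.709652-0.704553i) = +0.076420-0.323335i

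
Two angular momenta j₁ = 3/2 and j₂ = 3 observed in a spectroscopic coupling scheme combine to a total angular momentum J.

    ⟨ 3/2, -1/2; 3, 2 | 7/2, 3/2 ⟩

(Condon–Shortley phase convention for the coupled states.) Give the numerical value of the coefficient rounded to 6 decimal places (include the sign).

triangle: 1!·2!·5!/9! = 240/362880
(j±m)!: 1!·2!·5!·1!·5!·2! = 57600
prefactor² = (2J+1)·Δ·N² = 6400/21
  k=0: +1/(0!·1!·2!·5!·0!·0!) = 1/240
  k=1: −1/(1!·0!·1!·4!·1!·1!) = -1/24
Σ = -3/80  ⇒  CG² = 6400/21·(-3/80)² = 3/7
CG = −√(3/7) = -0.654654

−√(3/7) ≈ -0.654654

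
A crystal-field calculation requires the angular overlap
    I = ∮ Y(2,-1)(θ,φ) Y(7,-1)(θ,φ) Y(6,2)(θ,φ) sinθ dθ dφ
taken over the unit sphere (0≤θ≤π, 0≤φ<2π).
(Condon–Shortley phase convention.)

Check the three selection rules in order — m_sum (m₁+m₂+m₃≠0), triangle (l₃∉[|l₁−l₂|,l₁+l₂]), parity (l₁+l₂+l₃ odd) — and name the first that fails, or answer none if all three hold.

parity

m₁+m₂+m₃ = -1 − 1 + 2 = 0  ✓
triangle: |2−7|=5 ≤ l₃=6 ≤ 2+7=9  ✓
parity: l₁+l₂+l₃ = 15 is odd  ✗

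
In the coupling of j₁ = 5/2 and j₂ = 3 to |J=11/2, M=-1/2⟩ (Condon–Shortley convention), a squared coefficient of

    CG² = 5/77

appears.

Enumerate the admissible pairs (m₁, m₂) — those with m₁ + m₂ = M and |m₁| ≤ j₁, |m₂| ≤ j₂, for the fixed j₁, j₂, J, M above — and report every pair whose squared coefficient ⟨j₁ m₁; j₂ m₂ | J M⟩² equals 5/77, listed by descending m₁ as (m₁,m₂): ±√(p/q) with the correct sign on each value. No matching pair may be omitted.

(3/2,-2): +√(5/77)

Admissible pairs with m₁+m₂ = M = -1/2: (-5/2,2), (-3/2,1), (-1/2,0), (1/2,-1), (3/2,-2), (5/2,-3)
  (m₁,m₂)=(5/2,-3): CG² = 1/462, CG = +√(1/462)
  (m₁,m₂)=(3/2,-2): CG² = 5/77, CG = +√(5/77)   ← matches the target
  (m₁,m₂)=(1/2,-1): CG² = 25/77, CG = +√(25/77)
  (m₁,m₂)=(-1/2,0): CG² = 100/231, CG = +√(100/231)
  (m₁,m₂)=(-3/2,1): CG² = 25/154, CG = +√(25/154)
  (m₁,m₂)=(-5/2,2): CG² = 1/77, CG = +√(1/77)
Pairs with CG² = 5/77: (3/2,-2): +√(5/77)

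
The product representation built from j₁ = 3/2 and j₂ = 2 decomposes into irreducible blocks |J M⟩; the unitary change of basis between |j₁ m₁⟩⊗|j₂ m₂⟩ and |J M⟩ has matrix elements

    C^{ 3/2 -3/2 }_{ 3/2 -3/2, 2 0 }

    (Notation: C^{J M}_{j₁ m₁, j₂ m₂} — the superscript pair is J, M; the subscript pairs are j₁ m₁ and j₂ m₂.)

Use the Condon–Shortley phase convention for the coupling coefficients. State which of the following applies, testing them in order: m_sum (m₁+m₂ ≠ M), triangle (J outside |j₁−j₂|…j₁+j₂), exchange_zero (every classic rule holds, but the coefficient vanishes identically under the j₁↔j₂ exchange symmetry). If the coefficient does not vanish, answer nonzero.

m-sum: m₁+m₂ = -3/2+0 = -3/2, M = -3/2  ✓
triangle: |j₁−j₂| = 1/2 ≤ J = 3/2 ≤ j₁+j₂ = 7/2  ✓
exchange: j₁≠j₂ or m₁≠m₂ — the exchange symmetry imposes no constraint here
value check: CG = +√(1/5) = +0.447214 ≠ 0

nonzero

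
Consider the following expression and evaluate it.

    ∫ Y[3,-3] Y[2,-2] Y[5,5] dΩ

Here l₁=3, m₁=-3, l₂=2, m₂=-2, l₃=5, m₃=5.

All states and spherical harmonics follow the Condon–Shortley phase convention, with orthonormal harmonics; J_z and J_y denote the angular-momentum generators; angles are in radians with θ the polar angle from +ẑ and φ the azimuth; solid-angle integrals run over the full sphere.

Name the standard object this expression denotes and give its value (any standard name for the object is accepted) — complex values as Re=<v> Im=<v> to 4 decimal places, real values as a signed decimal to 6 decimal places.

Gaunt coefficient, -0.347235

This is a Gaunt coefficient — the integral of a triple product of spherical harmonics over the sphere.
Checks pass: Σm=0; 10 even; l₃=5∈[1,5].
(2·3+1)(2·2+1)(2·5+1) = 385
Δ: 0! 6! 4! / 11! → 1/2310
sum: t=0:+1/144 = 1/144
3j²(3 2 5; 0 0 0) = Δ·Π!·Σ² = 10/231  (sign -1)
sum: t=0:+1/17280 = 1/17280
3j²(3 2 5; -3 -2 5) = Δ·Π!·Σ² = 1/11  (sign +1)
combine: 4πI² = 385·10/231·1/11 = 50/33
take √, sign -1: I = -0.34723469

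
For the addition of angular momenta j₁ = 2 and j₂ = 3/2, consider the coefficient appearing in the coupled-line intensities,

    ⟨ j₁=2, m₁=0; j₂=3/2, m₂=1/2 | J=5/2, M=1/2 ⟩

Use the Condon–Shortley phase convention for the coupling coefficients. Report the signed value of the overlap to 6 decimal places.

j₁+j₂−J=1  J+j₁−j₂=3  J−j₁+j₂=2  j₁+j₂+J+1=7
(j₁±m₁, j₂±m₂, J±M) = (2,2,2,1,3,2)
P² = 48/35
sum k=0..1:
  [0] +1/4 = 1/4
  [1] −1/2 = -1/2
S = -1/4
C² = P²·S² = 3/35 ; C = -0.292770

-0.292770  (= −√(3/35))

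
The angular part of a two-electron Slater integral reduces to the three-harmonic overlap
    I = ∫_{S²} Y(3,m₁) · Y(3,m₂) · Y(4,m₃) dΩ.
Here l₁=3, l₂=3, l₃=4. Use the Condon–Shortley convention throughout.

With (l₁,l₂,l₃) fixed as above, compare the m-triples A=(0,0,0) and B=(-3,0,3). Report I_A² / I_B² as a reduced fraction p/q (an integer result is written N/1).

4/7

Shared (l₁,l₂,l₃)=(3,3,4): N and (l;000)² cancel in I_A²/I_B².
A: Δ = 2!·4!·4!/11! = 1/34650; Racah Σ t=0..2: t=0:+1/72 t=1:−1/16 t=2:+1/72 = -5/144; ⇒ 3j(3 3 4; 0 0 0)² = 2/77, sgn -1
B: Δ = 2!·4!·4!/11! = 1/34650; Racah Σ t=2..2: t=2:+1/288 = 1/288; ⇒ 3j(3 3 4; -3 0 3)² = 1/22, sgn -1
I_A²/I_B² = (2/77)/(1/22) = 4/7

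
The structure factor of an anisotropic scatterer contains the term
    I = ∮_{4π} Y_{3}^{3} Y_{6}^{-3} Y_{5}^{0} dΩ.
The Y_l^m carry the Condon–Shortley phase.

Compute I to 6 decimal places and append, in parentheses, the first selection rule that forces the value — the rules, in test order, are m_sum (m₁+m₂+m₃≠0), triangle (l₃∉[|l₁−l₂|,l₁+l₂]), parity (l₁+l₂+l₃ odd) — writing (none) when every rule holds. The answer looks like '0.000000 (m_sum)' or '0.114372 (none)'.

m-sum 0 ✓  L=14 even ✓  3≤5≤9 ✓
Π(2lᵢ+1) = 7×13×11 = 1001
triangle coeff Δ(3,6,5) = 1/675675
Σ_t [1,3]: t=1:−1/8640 t=2:+1/2304 t=3:−1/8640 = 7/34560
(3j)²=7/429 [(3 6 5; 0 0 0)], sign=-1
Σ_t [0,0]: t=0:+1/34560 = 1/34560
(3j)²=4/143 [(3 6 5; 3 -3 0)], sign=-1
⇒ 4πI² = 196/429
I = (+1)√(196/429/(4π)) = 0.19067531
No selection rule forces the value: the integral is nonzero (none).

0.190675 (none)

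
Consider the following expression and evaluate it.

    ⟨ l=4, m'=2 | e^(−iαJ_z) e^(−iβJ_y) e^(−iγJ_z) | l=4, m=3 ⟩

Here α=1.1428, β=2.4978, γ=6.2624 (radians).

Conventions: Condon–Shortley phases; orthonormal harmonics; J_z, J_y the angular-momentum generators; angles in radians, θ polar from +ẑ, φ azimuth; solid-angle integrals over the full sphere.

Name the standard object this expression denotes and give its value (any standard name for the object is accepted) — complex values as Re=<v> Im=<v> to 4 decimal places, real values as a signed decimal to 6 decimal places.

This is a Wigner D-matrix element — the rotation-matrix element ⟨l m'| R(α,β,γ) |l m⟩ in the angular-momentum basis.
Split into d^4_{2,3}(β=2.4978) × two z-phases.
c=cos(2.497800/2)=0.316366, s=sin(2.497800/2)=0.948637; N=√[720·2·5040·1]=2693.993318
k∈{1,2} keeps every argument non-negative
  k=1: (−1)^0·2693.9933/(720)·0.3164^7·0.9486^1 = +0.001126
  k=2: (−1)^1·2693.9933/(240)·0.3164^5·0.9486^3 = -0.030369
d^4_{2,3}(2.4978) = +0.001126 -0.030369 = -0.029243
Attach z-rotation phases: D = e^{-i(2)(1.1428)}·(-0.029243)·e^{-i(3)(6.2624)} = +0.017755+0.023237i

Wigner D-matrix element, Re=0.0178 Im=0.0232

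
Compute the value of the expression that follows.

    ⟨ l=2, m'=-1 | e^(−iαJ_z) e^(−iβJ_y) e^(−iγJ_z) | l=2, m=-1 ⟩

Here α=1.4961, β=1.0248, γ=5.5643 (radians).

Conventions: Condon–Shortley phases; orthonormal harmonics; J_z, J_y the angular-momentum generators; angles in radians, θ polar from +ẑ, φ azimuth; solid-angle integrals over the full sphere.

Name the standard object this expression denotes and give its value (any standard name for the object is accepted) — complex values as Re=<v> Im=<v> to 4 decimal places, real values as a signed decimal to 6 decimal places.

Wigner D-matrix element, Re=0.0209 Im=0.0205

This is a Wigner D-matrix element — the rotation-matrix element ⟨l m'| R(α,β,γ) |l m⟩ in the angular-momentum basis.
D^2_{-1,-1}(1.4961,1.0248,5.5643) = e^{-i·-1·1.4961}·d^2_{-1,-1}(1.0248)·e^{-i·-1·5.5643}. Compute d first:
With c≡cos(β/2)=0.871570 and s≡sin(β/2)=0.490270, N=[1·6·1·6]^{1/2}=6.000000
k∈{0,1} keeps every argument non-negative
  k=0: (−1)^0·6.0000/(6)·0.8716^4·0.4903^0 = +0.577045
  k=1: (−1)^1·6.0000/(2)·0.8716^2·0.4903^2 = -0.547769
d^2_{-1,-1}(1.0248) = +0.577045 -0.547769 = +0.029276
Attach z-rotation phases: D = e^{-i(-1)(1.4961)}·(+0.029276)·e^{-i(-1)(5.5643)} = +0.020870+0.020531i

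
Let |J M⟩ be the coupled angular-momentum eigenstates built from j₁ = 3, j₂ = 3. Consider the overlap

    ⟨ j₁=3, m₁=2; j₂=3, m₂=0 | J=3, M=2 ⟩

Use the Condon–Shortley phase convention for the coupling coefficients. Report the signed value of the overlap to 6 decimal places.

j₁+j₂−J=3  J+j₁−j₂=3  J−j₁+j₂=3  j₁+j₂+J+1=10
(j₁±m₁, j₂±m₂, J±M) = (5,1,3,3,5,1)
P² = 216
sum k=0..1:
  [0] +1/72 = 1/72
  [1] −1/24 = -1/24
S = -1/36
C² = P²·S² = 1/6 ; C = -0.408248

-0.408248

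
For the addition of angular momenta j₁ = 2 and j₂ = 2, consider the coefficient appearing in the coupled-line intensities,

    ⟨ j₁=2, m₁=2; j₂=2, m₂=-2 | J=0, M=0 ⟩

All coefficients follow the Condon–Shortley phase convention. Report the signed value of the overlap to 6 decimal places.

+0.447214  (= +√(1/5))

√[1·4!0!0!/5! · 4!0!0!4!0!0!] = √(576/5)
  +(−1)^0/∏(0,4,0,0,0,0)! = 1/24  (running 1/24)
⟨..|..⟩ = √(576/5)·(1/24) = +0.447214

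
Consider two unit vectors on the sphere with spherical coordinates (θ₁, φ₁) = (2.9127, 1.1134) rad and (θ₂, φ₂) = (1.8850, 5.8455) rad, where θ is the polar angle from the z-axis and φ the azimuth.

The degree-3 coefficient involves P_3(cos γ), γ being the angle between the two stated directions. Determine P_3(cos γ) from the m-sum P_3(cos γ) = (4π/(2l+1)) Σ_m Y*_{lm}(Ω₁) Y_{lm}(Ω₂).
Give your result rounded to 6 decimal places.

-0.386770

Expand P_3 via completeness: Σ_{m} conj(Y_{3,m}) at Ω₁ times Y_{3,m} at Ω₂ —
  [-3]  conj(Y_{3,-3})(Ω₁) = -0.00478 - 0.00096j ; Y_{3,-3}(Ω₂) = 0.09148 + 0.34704j ; Δ = -0.00010 - 0.00175j
  [-2]  conj(Y_{3,-2})(Ω₁) = 0.03126 - 0.04061j ; Y_{3,-2}(Ω₂) = -0.18304 - 0.21934j ; Δ = -0.01463 + 0.00058j
  [-1]  conj(Y_{3,-1})(Ω₁) = 0.12120 + 0.24623j ; Y_{3,-1}(Ω₂) = -0.14543 - 0.06806j ; Δ = -0.00087 - 0.04406j
  [+0]  conj(Y_{3,0})(Ω₁) = -0.63333 + 0.00000j ; Y_{3,0}(Ω₂) = 0.29092 + 0.00000j ; Δ = -0.18425 + 0.00000j
  [+1]  conj(Y_{3,1})(Ω₁) = -0.12120 + 0.24623j ; Y_{3,1}(Ω₂) = 0.14543 - 0.06806j ; Δ = -0.00087 + 0.04406j
  [+2]  conj(Y_{3,2})(Ω₁) = 0.03126 + 0.04061j ; Y_{3,2}(Ω₂) = -0.18304 + 0.21934j ; Δ = -0.01463 - 0.00058j
  [+3]  conj(Y_{3,3})(Ω₁) = 0.00478 - 0.00096j ; Y_{3,3}(Ω₂) = -0.09148 + 0.34704j ; Δ = -0.00010 + 0.00175j
Σ over m = -0.21545 - 0.00000j; ×(4π/7) → -0.38677 - 0.00000j. Real part: -0.386770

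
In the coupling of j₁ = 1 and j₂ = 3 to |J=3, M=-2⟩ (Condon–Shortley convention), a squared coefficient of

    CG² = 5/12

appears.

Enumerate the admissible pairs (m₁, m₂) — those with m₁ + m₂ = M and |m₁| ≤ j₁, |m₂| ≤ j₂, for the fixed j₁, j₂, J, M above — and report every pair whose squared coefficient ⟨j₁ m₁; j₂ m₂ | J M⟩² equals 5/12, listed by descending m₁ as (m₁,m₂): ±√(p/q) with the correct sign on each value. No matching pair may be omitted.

(-1,-1): −√(5/12)

Admissible pairs with m₁+m₂ = M = -2: (-1,-1), (0,-2), (1,-3)
  (m₁,m₂)=(1,-3): CG² = 1/4, CG = +√(1/4)
  (m₁,m₂)=(0,-2): CG² = 1/3, CG = +√(1/3)
  (m₁,m₂)=(-1,-1): CG² = 5/12, CG = −√(5/12)   ← matches the target
Pairs with CG² = 5/12: (-1,-1): −√(5/12)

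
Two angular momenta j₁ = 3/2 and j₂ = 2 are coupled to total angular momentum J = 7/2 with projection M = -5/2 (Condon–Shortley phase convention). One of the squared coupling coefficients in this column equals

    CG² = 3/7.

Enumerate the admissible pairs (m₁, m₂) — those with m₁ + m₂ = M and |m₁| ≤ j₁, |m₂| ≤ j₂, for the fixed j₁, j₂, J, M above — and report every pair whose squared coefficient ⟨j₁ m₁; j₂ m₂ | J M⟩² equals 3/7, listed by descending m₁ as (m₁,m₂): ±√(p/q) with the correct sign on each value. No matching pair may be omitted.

(-1/2,-2): +√(3/7)

Admissible pairs with m₁+m₂ = M = -5/2: (-3/2,-1), (-1/2,-2)
  (m₁,m₂)=(-1/2,-2): CG² = 3/7, CG = +√(3/7)   ← matches the target
  (m₁,m₂)=(-3/2,-1): CG² = 4/7, CG = +√(4/7)
Pairs with CG² = 3/7: (-1/2,-2): +√(3/7)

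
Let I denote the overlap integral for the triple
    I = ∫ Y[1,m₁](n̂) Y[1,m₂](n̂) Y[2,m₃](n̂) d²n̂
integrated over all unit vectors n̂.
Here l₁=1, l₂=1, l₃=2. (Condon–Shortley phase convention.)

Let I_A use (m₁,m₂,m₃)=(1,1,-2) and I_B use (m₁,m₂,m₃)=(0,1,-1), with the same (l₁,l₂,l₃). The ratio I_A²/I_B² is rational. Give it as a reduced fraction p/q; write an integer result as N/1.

Shared (l₁,l₂,l₃)=(1,1,2): N and (l;000)² cancel in I_A²/I_B².
A: Δ = 0!·2!·2!/5! = 1/30; Racah Σ t=0..0: t=0:+1/4 = 1/4; ⇒ 3j(1 1 2; 1 1 -2)² = 1/5, sgn +1
B: Δ = 0!·2!·2!/5! = 1/30; Racah Σ t=0..0: t=0:+1/2 = 1/2; ⇒ 3j(1 1 2; 0 1 -1)² = 1/10, sgn -1
I_A²/I_B² = (1/5)/(1/10) = 2/1

2/1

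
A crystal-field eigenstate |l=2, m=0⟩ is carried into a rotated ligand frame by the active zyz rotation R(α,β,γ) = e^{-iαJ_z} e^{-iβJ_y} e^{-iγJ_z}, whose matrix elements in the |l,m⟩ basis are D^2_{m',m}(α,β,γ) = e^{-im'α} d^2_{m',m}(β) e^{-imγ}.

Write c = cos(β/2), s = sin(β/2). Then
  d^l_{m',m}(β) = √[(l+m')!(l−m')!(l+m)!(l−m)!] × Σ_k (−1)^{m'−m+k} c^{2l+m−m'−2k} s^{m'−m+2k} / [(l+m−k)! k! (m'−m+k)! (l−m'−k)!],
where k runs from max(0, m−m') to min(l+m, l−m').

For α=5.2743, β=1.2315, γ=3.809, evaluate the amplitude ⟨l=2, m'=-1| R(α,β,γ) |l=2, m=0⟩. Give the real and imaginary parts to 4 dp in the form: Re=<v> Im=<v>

Split into d^2_{-1,0}(β=1.2315) × two z-phases.
c=cos(1.231500/2)=0.816340, s=sin(1.231500/2)=0.577571; N=√[1·6·2·2]=4.898979
The bounds max(0,m−m')=1 and min(l+m,l−m')=2 give 2 terms
  k=1: (−1)^0·4.8990/(2)·0.8163^3·0.5776^1 = +0.769653
  k=2: (−1)^1·4.8990/(2)·0.8163^1·0.5776^3 = -0.385268
d^2_{-1,0}(1.2315) = +0.769653 -0.385268 = +0.384385
Attach z-rotation phases: D = e^{-i(-1)(5.2743)}·(+0.384385)·e^{-i(0)(3.8090)} = +0.204802-0.325281i

Re=0.2048 Im=-0.3253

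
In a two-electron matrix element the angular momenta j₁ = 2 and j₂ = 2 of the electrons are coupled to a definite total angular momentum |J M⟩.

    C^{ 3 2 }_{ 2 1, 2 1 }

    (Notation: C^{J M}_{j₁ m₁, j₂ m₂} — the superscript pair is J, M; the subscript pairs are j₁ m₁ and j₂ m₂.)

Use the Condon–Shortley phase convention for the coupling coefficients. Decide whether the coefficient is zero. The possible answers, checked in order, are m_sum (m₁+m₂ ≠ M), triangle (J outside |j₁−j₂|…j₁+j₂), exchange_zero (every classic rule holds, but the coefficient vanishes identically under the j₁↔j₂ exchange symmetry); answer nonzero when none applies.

exchange_zero

m-sum: m₁+m₂ = 1+1 = 2, M = 2  ✓
triangle: |j₁−j₂| = 0 ≤ J = 3 ≤ j₁+j₂ = 4  ✓
exchange: j₁=j₂ and m₁=m₂, and (−1)^(j₁+j₂−J) = (−1)^1 = −1 forces ⟨j₁m₁;j₂m₂|JM⟩ = −⟨j₂m₂;j₁m₁|JM⟩ = −⟨j₁m₁;j₂m₂|JM⟩ ⇒ the coefficient vanishes identically
Racah sum check: Σ_k collapses to 0 ⇒ CG = 0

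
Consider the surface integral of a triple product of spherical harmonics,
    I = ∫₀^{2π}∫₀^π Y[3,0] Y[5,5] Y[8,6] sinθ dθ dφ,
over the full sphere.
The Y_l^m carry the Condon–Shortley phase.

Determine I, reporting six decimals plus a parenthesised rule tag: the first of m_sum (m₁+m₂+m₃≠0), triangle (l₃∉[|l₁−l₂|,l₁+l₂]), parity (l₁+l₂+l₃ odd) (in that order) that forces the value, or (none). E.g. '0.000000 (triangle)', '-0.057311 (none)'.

0.000000 (m_sum)

Σmᵢ = 11 ≠ 0, so the φ-integral vanishes; I = 0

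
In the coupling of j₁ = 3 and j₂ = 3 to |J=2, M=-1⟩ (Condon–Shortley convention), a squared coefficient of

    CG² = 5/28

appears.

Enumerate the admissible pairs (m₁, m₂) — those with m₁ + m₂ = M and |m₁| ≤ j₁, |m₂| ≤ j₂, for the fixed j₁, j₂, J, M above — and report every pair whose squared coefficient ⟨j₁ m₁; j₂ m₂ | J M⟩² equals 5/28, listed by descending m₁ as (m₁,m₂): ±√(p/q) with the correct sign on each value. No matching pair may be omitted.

(1,-2): −√(5/28); (-2,1): −√(5/28)

Admissible pairs with m₁+m₂ = M = -1: (-3,2), (-2,1), (-1,0), (0,-1), (1,-2), (2,-3)
  (m₁,m₂)=(2,-3): CG² = 25/84, CG = +√(25/84)
  (m₁,m₂)=(1,-2): CG² = 5/28, CG = −√(5/28)   ← matches the target
  (m₁,m₂)=(0,-1): CG² = 1/42, CG = +√(1/42)
  (m₁,m₂)=(-1,0): CG² = 1/42, CG = +√(1/42)
  (m₁,m₂)=(-2,1): CG² = 5/28, CG = −√(5/28)   ← matches the target
  (m₁,m₂)=(-3,2): CG² = 25/84, CG = +√(25/84)
Pairs with CG² = 5/28: (1,-2): −√(5/28); (-2,1): −√(5/28)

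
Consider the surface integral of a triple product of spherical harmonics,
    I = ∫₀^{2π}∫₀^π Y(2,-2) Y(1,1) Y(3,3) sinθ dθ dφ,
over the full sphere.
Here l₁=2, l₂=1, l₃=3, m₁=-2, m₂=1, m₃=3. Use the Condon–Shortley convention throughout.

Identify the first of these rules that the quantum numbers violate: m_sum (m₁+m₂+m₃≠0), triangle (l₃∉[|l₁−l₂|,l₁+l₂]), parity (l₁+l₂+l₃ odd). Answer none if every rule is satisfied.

m₁+m₂+m₃ = -2 + 1 + 3 = 2  ✗
triangle: |2−1|=1 ≤ l₃=3 ≤ 2+1=3
parity: l₁+l₂+l₃ = 6 is even

m_sum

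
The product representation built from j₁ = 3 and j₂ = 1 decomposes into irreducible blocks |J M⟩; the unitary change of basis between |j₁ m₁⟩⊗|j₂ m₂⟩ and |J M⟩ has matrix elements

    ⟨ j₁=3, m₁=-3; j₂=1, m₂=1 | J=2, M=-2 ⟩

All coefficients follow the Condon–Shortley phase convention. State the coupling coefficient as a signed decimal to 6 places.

+√(5/7) = +0.845154

j₁+j₂−J=2  J+j₁−j₂=4  J−j₁+j₂=0  j₁+j₂+J+1=7
(j₁±m₁, j₂±m₂, J±M) = (0,6,2,0,0,4)
P² = 11520/7
sum k=2..2:
  [2] +1/48 = 1/48
S = 1/48
C² = P²·S² = 5/7 ; C = +0.845154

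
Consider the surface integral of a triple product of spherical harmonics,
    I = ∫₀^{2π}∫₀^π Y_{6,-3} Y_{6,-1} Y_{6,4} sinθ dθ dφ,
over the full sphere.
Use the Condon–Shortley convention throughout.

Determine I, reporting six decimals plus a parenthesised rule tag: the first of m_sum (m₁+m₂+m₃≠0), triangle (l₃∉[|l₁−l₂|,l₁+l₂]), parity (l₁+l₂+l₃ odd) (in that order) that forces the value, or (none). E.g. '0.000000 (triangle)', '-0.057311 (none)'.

Rules hold: Σm=0, L=18 even, 0≤6≤12.
N = 13·13·13 = 2197
Δ = 6!·6!·6!/19! = 1/325909584
Racah Σ t=0..6: t=0:+1/373248000 t=1:−1/1728000 t=2:+1/110592 t=3:−1/46656 t=4:+1/110592 t=5:−1/1728000 t=6:+1/373248000 = -7/1555200
⇒ 3j(6 6 6; 0 0 0)² = 400/46189, sgn -1
Racah Σ t=3..5: t=3:−1/1244160 t=4:+1/691200 t=5:−1/4147200 = 1/2488320
⇒ 3j(6 6 6; -3 -1 4)² = 875/184756, sgn +1
4πI² = N·(3j₀)²·(3jₘ)² = 1137500/12623809
I = -1·√(0.0901075/4π) = -0.08467897
No selection rule forces the value: the integral is nonzero (none).

-0.084679 (none)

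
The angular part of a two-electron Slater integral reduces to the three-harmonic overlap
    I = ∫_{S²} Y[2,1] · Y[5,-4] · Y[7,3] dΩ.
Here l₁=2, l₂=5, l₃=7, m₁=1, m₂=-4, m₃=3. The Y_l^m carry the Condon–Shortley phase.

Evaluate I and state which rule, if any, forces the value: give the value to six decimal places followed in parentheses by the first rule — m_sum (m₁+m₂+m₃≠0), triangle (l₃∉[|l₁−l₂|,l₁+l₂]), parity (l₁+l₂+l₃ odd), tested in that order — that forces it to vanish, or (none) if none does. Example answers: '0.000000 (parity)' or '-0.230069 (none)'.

-0.071671 (none)

Rules hold: Σm=0, L=14 even, 3≤7≤7.
N = 5·11·15 = 825
Δ = 0!·4!·10!/15! = 1/15015
Racah Σ t=0..0: t=0:+1/57600 = 1/57600
⇒ 3j(2 5 7; 0 0 0)² = 21/715, sgn -1
Racah Σ t=0..0: t=0:+1/2177280 = 1/2177280
⇒ 3j(2 5 7; 1 -4 3)² = 8/3003, sgn +1
4πI² = N·(3j₀)²·(3jₘ)² = 120/1859
I = -1·√(0.0645508/4π) = -0.07167142
No selection rule forces the value: the integral is nonzero (none).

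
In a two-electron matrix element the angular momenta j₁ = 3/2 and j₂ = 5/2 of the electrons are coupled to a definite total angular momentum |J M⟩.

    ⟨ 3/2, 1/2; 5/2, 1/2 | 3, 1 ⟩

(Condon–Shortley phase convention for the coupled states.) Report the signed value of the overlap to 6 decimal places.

triangle: 1!×2!×4!/8! = 48/40320
(j±m)!: 2!×1!×3!×2!×4!×2! = 1152
prefactor² = (2J+1)×Δ×N² = 48/5
  k=0: +1/(0!×1!×1!×3!×1!×1!) = 1/6
  k=1: −1/(1!×0!×0!×2!×2!×2!) = -1/8
Σ = 1/24  ⇒  CG² = 48/5×(1/24)² = 1/60
CG = +√(1/60) = +0.129099

+√(1/60) ≈ +0.129099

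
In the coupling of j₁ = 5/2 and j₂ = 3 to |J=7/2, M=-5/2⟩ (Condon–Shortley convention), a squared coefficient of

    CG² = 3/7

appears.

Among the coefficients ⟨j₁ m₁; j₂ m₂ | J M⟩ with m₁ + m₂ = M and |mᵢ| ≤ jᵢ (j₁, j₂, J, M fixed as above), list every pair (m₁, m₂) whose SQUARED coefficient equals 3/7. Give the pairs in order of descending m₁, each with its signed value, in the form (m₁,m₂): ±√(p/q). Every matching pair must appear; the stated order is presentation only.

Admissible pairs with m₁+m₂ = M = -5/2: (-5/2,0), (-3/2,-1), (-1/2,-2), (1/2,-3)
  (m₁,m₂)=(1/2,-3): CG² = 3/7, CG = +√(3/7)   ← matches the target
  (m₁,m₂)=(-1/2,-2): CG² = 2/63, CG = −√(2/63)
  (m₁,m₂)=(-3/2,-1): CG² = 10/63, CG = −√(10/63)
  (m₁,m₂)=(-5/2,0): CG² = 8/21, CG = +√(8/21)
Pairs with CG² = 3/7: (1/2,-3): +√(3/7)

(1/2,-3): +√(3/7)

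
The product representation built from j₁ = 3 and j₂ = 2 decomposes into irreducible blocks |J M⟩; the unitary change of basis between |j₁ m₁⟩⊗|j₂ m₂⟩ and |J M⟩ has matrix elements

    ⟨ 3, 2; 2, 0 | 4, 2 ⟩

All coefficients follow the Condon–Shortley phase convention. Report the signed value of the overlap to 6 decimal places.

triangle: 1!*5!*3!/10! = 720/3628800
(j±m)!: 5!*1!*2!*2!*6!*2! = 691200
prefactor² = (2J+1)*Δ*N² = 8640/7
  k=0: +1/(0!*1!*1!*2!*4!*1!) = 1/48
  k=1: −1/(1!*0!*0!*1!*5!*2!) = -1/240
Σ = 1/60  ⇒  CG² = 8640/7*(1/60)² = 12/35
CG = +√(12/35) = +0.585540

+0.585540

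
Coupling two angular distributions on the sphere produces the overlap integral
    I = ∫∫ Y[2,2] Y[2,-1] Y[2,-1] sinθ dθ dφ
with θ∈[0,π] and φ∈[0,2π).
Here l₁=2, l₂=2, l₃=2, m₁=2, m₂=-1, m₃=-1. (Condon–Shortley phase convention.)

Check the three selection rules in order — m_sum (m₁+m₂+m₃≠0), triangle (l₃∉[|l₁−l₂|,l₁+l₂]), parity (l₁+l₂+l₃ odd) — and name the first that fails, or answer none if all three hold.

azimuthal sum: 2 − 1 − 1 = 0  ✓
0 ≤ 2 ≤ 4 (triangle on l)  ✓
L = 2 + 2 + 2 = 6 (even)  ✓

none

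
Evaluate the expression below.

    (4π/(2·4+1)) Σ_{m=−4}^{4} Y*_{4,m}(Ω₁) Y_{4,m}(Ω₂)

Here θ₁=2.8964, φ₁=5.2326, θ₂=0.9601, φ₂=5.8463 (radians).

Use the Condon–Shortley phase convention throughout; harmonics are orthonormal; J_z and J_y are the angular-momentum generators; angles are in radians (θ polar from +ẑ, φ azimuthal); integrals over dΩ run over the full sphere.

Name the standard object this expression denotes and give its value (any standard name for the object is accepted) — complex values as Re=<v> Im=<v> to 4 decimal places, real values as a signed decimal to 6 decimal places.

This sum is the spherical-harmonic addition theorem: it equals the Legendre polynomial P_l(cos γ) of the angle γ between the two directions.
Term-by-term m-sum for l=4 (normalisation 4π/9 = 1.396263):
  term(m=-4) = (-0.000237, -0.000194)   from Y*(Ω₁)=(-0.000750, 0.001341), Y(Ω₂)=(-0.035050, 0.196241)
  term(m=-3) = (0.001830, 0.006606)   from Y*(Ω₁)=(0.017367, -0.000177), Y(Ω₂)=(0.101513, 0.381382)
  term(m=-2) = (0.010839, -0.030313)   from Y*(Ω₁)=(-0.055714, -0.095008), Y(Ω₂)=(0.187630, 0.224112)
  term(m=-1) = (0.050700, -0.035715)   from Y*(Ω₁)=(-0.198659, 0.346795), Y(Ω₂)=(-0.140597, -0.065656)
  term(m=+0) = (-0.198712, 0.000000)   from Y*(Ω₁)=(0.609806, -0.000000), Y(Ω₂)=(-0.325860, 0.000000)
  term(m=+1) = (0.050700, 0.035715)   from Y*(Ω₁)=(0.198659, 0.346795), Y(Ω₂)=(0.140597, -0.065656)
  term(m=+2) = (0.010839, 0.030313)   from Y*(Ω₁)=(-0.055714, 0.095008), Y(Ω₂)=(0.187630, -0.224112)
  term(m=+3) = (0.001830, -0.006606)   from Y*(Ω₁)=(-0.017367, -0.000177), Y(Ω₂)=(-0.101513, 0.381382)
  term(m=+4) = (-0.000237, 0.000194)   from Y*(Ω₁)=(-0.000750, -0.001341), Y(Ω₂)=(-0.035050, -0.196241)
Accumulated sum (-0.072448, -0.000000); after 4π/(2l+1) scaling, (-0.101156, -0.000000) ⇒ P_4 = -0.101156

Legendre polynomial (addition theorem), -0.101156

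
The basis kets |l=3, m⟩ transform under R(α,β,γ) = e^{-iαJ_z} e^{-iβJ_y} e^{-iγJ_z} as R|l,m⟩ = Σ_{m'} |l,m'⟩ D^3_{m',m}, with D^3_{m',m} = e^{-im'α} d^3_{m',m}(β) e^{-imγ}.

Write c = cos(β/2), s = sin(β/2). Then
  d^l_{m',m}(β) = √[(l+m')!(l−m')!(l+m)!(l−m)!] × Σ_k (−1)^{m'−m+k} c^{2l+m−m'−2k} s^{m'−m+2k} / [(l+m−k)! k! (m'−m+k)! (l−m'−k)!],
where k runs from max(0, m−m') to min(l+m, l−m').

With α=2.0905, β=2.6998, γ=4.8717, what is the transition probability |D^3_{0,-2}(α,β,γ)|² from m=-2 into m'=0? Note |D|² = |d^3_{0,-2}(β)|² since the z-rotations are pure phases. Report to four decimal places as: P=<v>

P=0.0512

D^3_{0,-2}(2.0905,2.6998,4.8717) = e^{-i·0·2.0905}·d^3_{0,-2}(2.6998)·e^{-i·-2·4.8717}. Compute d first:
Half-angle: c=0.219104, s=0.975701. N=√(6·6·1·120)=65.726707
k∈{0,1} keeps every argument non-negative
  k=0: (−1)^2·65.7267/(12)·0.2191^4·0.9757^2 = +0.012017
  k=1: (−1)^3·65.7267/(12)·0.2191^2·0.9757^4 = -0.238303
d^3_{0,-2}(2.6998) = +0.012017 -0.238303 = -0.226286
|D^3_{0,-2}|² = |d^3_{0,-2}(β)|² = (-0.226286)² = 0.051205 (the z-rotation phases have unit modulus)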